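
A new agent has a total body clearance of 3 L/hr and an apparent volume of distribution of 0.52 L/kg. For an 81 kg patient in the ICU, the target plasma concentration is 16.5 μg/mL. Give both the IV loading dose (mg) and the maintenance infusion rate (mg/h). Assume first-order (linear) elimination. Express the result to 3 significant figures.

Total Vd = 0.52 × 81 = 42.12 L
Loading dose = Vd × C = 42.12 × 16.5 = 695.0 mg
Maintenance infusion rate = CL × Css = 3.000 × 16.5 = 49.50 mg/h

(a) 695 mg; (b) 49.5 mg/h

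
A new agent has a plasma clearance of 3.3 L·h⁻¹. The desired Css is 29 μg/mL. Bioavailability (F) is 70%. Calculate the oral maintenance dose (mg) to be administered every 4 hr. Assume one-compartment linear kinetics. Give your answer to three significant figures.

D = CL × Css × τ / F = 3.300 × 29 × 4 / 0.7 = 546.9 mg

547 mg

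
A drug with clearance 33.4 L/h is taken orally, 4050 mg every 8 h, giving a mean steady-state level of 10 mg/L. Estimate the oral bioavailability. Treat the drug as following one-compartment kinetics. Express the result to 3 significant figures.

0.660

F·D/τ = CL·Css at steady state → F = CL·Css·τ / D.
F = 33.4 × 10 × 8 / 4050 = 0.660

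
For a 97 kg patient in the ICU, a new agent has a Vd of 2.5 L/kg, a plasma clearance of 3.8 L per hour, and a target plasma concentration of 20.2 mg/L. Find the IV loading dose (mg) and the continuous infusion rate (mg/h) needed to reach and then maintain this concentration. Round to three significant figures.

(a) 4900 mg; (b) 76.8 mg/h

Total Vd = 2.5 × 97 = 242.5 L
Loading dose = Vd × C = 242.5 × 20.2 = 4899 mg
Maintenance: replace elimination → rate = CL × Css = 3.800 × 20.2 = 76.76 mg/h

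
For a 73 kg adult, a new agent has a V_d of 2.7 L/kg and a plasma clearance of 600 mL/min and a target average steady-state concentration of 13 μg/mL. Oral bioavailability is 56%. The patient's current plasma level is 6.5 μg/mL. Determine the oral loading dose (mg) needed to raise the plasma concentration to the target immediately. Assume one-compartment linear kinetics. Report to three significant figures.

2290 mg

Vd(total) = 73 kg × 2.7 L/kg = 197.1 L
Concentration deficit ΔC = 13 − 6.5 = 6.500 mg/L
LD = Vd × ΔC / F = 197.1 × 6.500 / 0.56 = 2288 mg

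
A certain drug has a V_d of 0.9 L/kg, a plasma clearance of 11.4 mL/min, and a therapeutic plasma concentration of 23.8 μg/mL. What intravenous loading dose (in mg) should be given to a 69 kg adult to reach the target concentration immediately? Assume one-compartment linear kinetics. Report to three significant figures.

Vd = 0.9 L/kg × 69 kg = 62.10 L
LD = Vd × C = 62.10 × 23.80 = 1478 mg

1480 mg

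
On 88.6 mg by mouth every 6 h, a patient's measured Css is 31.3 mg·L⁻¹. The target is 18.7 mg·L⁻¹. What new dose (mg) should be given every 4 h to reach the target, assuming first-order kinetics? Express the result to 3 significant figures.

For first-order elimination, Css ∝ F·D/(CL·τ); F and CL are unchanged, so Css ∝ D/τ.
D₂ = D₁ × (Css,target / Css,current) × (τ₂/τ₁) = 88.6 × (18.7/31.3) × (4/6) = 35.29 mg

35.3 mg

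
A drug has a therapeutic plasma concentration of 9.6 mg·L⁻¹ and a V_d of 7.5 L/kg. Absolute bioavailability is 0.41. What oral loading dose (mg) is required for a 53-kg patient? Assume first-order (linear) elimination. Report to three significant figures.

9310 mg

Total Vd = 7.5 × 53 = 397.5 L
The loading dose fills Vd to the target concentration.
LD = Vd × C / F = 397.5 × 9.600 / 0.41 = 9307 mg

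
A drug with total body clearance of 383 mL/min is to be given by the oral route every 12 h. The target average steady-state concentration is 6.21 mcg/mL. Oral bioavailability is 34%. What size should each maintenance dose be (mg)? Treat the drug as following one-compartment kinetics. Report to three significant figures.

5040 mg

CL = 383 mL/min = 383 × 0.06 = 22.98 L/h
D = CL × Css × τ / F = 22.98 × 6.21 × 12 / 0.34 = 5037 mg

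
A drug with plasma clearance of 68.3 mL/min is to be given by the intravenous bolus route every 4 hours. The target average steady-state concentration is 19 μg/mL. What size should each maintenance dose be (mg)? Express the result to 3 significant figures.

CL = 68.3 mL/min × 60/1000 = 4.098 L/h
D = CL × Css × τ = 4.098 × 19 × 4 = 311.4 mg

311 mg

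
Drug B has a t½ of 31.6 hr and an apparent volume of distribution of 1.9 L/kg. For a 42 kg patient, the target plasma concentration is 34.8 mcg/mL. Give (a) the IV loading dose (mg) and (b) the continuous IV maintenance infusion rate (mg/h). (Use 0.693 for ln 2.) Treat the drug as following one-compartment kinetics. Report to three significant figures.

Total Vd = 1.9 × 42 = 79.80 L
LD = Vd × C = 79.80 × 34.8 = 2777 mg
CL = 0.693 × Vd / t½ = 0.693 × 79.80 / 31.6 = 1.750 L/h
Infusion rate = CL × Css = 1.750 × 34.8 = 60.90 mg/h

(a) 2780 mg; (b) 60.9 mg/h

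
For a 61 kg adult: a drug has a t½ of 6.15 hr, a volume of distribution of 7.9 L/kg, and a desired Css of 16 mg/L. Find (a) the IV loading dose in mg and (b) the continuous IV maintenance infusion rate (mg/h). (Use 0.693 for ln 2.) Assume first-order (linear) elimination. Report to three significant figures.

Vd = 7.9 L/kg × 61 kg = 481.9 L
LD = Vd × C = 481.9 × 16 = 7710 mg
CL = 0.693 × Vd / t½ = 0.693 × 481.9 / 6.15 = 54.30 L/h
Infusion rate = CL × Css = 54.30 × 16 = 868.8 mg/h

(a) 7710 mg; (b) 869 mg/h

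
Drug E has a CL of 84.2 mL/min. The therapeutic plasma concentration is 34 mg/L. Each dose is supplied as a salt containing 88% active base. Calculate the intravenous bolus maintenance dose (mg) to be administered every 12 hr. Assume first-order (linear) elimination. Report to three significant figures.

CL = 84.2 mL/min = 84.2 × 0.06 = 5.052 L/h
At steady state, dose per interval replaces the amount cleared in that interval: S·D/τ = CL·Css.
D = CL × Css × τ / S = 5.052 × 34 × 12 / 0.88 = 2342 mg

2340 mg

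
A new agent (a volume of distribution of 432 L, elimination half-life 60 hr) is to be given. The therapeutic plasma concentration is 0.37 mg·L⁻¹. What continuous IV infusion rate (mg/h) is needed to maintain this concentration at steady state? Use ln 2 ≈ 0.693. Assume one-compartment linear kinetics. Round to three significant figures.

1.85 mg/h

k = 0.693/60 = 0.01155 h⁻¹, so CL = k·Vd = 0.01155 × 432.0 = 4.990 L/h
Infusion rate = CL × Css = 4.990 × 0.37 = 1.846 mg/h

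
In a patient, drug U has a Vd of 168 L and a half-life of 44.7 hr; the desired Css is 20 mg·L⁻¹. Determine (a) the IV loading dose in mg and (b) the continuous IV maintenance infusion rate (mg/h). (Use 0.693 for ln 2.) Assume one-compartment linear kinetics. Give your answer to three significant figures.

(a) 3360 mg; (b) 52.1 mg/h

LD = Vd × C = 168.0 × 20 = 3360 mg
CL = 0.693 × Vd / t½ = 0.693 × 168.0 / 44.7 = 2.605 L/h
Infusion rate = CL × Css = 2.605 × 20 = 52.10 mg/h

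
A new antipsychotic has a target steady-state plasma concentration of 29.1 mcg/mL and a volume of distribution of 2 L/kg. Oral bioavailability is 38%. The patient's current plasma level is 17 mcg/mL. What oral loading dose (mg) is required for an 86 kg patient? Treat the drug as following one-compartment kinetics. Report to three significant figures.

Total Vd = 2 × 86 = 172.0 L
Concentration deficit ΔC = 29.1 − 17 = 12.10 mg/L
LD = Vd × ΔC / F = 172.0 × 12.10 / 0.38 = 5477 mg

5480 mg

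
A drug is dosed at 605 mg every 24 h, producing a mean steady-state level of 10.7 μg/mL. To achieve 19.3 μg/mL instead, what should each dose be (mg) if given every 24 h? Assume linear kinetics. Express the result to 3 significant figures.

1090 mg

For first-order elimination, Css ∝ F·D/(CL·τ); F and CL are unchanged, so Css ∝ D/τ.
D₂ = D₁ × (Css,target / Css,current) = 605 × 19.3/10.7 = 1091 mg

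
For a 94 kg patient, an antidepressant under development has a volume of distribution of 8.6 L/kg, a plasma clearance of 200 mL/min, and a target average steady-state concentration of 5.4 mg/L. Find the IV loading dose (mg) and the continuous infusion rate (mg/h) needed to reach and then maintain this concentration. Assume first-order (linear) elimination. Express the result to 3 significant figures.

Total Vd = 8.6 × 94 = 808.4 L
Loading: fill Vd to C_target → 808.4 L × 5.4 mg/L = 4365 mg
Convert clearance: 200 mL/min × 60 min/h ÷ 1000 mL/L = 12.00 L/h
Infusion rate = 12.00 L/h × 5.4 mg/L = 64.80 mg/h

(a) 4370 mg; (b) 64.8 mg/h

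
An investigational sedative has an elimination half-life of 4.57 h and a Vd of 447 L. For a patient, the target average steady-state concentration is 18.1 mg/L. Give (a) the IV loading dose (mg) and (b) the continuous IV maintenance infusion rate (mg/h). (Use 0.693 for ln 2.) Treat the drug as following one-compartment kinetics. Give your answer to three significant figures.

(a) 8090 mg; (b) 1230 mg/h

LD = Vd × C = 447.0 × 18.1 = 8091 mg
CL = 0.693 × Vd / t½ = 0.693 × 447.0 / 4.57 = 67.78 L/h
Infusion rate = CL × Css = 67.78 × 18.1 = 1227 mg/h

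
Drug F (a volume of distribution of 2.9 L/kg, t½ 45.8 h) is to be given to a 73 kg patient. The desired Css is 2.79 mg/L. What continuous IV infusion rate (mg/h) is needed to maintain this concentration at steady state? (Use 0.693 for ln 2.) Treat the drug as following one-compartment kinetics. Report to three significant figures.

Total Vd = 2.9 × 73 = 211.7 L
CL = ln 2 · Vd / t½ = 0.693 × 211.7 / 45.8 = 3.203 L/h
Infusion rate = CL × Css = 3.203 × 2.79 = 8.936 mg/h

8.94 mg/h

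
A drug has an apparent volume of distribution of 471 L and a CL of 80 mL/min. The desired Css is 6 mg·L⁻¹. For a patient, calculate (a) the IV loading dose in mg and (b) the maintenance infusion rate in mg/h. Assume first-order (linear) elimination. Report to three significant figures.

(a) 2830 mg; (b) 28.8 mg/h

Loading: fill Vd to C_target → 471.0 L × 6 mg/L = 2826 mg
CL = 80 mL/min = 80 × 0.06 = 4.800 L/h
Maintenance infusion rate = CL × Css = 4.800 × 6 = 28.80 mg/h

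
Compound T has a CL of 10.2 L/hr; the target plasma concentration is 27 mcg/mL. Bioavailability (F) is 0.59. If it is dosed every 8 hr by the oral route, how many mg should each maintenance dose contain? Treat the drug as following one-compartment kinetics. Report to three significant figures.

D = CL × Css × τ / F = 10.20 × 27 × 8 / 0.59 = 3734 mg

3730 mg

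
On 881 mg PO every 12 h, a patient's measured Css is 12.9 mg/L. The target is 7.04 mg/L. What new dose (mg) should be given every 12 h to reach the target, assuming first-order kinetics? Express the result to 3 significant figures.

481 mg

For first-order elimination, Css ∝ F·D/(CL·τ); F and CL are unchanged, so Css ∝ D/τ.
D₂ = D₁ × (Css,target / Css,current) = 881 × 7.04/12.9 = 480.8 mg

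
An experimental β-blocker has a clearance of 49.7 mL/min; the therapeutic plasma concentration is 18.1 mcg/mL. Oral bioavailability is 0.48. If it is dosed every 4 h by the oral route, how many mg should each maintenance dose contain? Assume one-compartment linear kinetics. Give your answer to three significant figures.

Convert clearance: 49.7 mL/min × 60 min/h ÷ 1000 mL/L = 2.982 L/h
D = CL × Css × τ / F = 2.982 × 18.1 × 4 / 0.48 = 449.8 mg

450 mg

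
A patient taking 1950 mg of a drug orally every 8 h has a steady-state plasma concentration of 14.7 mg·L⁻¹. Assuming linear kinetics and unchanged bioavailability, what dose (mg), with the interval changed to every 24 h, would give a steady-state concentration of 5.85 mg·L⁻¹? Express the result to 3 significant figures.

For first-order elimination, Css ∝ F·D/(CL·τ); F and CL are unchanged, so Css ∝ D/τ.
D₂ = D₁ × (Css,target / Css,current) × (τ₂/τ₁) = 1950 × (5.85/14.7) × (24/8) = 2328 mg

2330 mg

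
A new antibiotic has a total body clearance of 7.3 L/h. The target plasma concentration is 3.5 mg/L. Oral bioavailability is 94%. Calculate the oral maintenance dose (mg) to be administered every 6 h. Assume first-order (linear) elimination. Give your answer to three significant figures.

D = CL × Css × τ / F = 7.300 × 3.5 × 6 / 0.94 = 163.1 mg

163 mg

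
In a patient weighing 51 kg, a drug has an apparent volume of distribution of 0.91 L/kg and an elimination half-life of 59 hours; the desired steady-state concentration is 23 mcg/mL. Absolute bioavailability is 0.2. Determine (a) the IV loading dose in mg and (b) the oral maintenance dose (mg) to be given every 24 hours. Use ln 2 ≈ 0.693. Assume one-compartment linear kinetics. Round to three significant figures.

Vd(total) = 51 kg × 0.91 L/kg = 46.41 L
LD = Vd × C = 46.41 × 23 = 1067 mg
CL = 0.693 × Vd / t½ = 0.693 × 46.41 / 59 = 0.5451 L/h
D = CL × Css × τ / F = 0.5451 × 23 × 24 / 0.2 = 1504 mg

(a) 1070 mg; (b) 1500 mg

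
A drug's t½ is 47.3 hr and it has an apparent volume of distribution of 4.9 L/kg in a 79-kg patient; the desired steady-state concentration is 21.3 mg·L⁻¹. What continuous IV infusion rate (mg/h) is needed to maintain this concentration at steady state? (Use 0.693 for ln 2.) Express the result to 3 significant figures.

121 mg/h

Vd(total) = 79 kg × 4.9 L/kg = 387.1 L
k = 0.693/47.3 = 0.01465 h⁻¹, so CL = k·Vd = 0.01465 × 387.1 = 5.671 L/h
Infusion rate = CL × Css = 5.671 × 21.3 = 120.8 mg/h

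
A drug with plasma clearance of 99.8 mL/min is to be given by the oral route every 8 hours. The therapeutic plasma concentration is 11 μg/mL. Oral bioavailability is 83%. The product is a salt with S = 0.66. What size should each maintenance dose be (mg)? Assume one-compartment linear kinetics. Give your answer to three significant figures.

CL = 99.8 mL/min × 60/1000 = 5.988 L/h
D = CL × Css × τ / F / S = 5.988 × 11 × 8 / 0.83 / 0.66 = 961.9 mg

962 mg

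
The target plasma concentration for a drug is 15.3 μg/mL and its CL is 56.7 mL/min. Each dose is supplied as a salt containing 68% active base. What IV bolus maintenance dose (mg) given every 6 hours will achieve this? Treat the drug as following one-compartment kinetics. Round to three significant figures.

Convert clearance: 56.7 mL/min × 60 min/h ÷ 1000 mL/L = 3.402 L/h
D = CL × Css × τ / S = 3.402 × 15.3 × 6 / 0.68 = 459.3 mg

459 mg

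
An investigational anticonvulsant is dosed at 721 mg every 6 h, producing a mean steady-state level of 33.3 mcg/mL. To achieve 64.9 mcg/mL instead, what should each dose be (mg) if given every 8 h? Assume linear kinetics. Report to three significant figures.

With linear kinetics, Css is proportional to dose rate (D/τ) at fixed clearance.
D₂ = D₁ × (Css,target / Css,current) × (τ₂/τ₁) = 721 × (64.9/33.3) × (8/6) = 1874 mg

1870 mg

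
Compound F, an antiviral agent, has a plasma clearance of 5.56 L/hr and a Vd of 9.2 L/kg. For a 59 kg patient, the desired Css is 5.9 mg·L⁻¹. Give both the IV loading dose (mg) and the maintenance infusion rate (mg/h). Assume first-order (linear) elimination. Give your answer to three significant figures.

Vd = 9.2 L/kg × 59 kg = 542.8 L
Loading: fill Vd to C_target → 542.8 L × 5.9 mg/L = 3203 mg
Maintenance infusion rate = CL × Css = 5.560 × 5.9 = 32.80 mg/h

(a) 3200 mg; (b) 32.8 mg/h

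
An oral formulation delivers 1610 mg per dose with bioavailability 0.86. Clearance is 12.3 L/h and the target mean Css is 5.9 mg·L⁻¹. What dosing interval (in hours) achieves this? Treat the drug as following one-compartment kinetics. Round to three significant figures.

19.1 h

F·D/τ = CL·Css → τ = F·D / (CL·Css).
τ = 0.86 × 1610 / (12.3 × 5.9) = 19.08 h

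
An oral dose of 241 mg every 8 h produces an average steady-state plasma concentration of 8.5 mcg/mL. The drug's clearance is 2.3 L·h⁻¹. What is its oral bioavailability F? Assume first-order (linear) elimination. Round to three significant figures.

0.649

F·D/τ = CL·Css at steady state → F = CL·Css·τ / D.
F = 2.3 × 8.5 × 8 / 241 = 0.649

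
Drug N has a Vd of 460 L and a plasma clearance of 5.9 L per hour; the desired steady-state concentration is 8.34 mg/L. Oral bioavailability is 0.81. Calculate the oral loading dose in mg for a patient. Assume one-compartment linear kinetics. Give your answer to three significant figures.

The loading dose fills Vd to the target concentration.
LD = Vd × C / F = 460.0 × 8.340 / 0.81 = 4736 mg

4740 mg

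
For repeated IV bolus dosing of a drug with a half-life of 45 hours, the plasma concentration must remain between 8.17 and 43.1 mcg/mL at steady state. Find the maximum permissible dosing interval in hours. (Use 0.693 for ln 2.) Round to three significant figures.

108 h

k = 0.693 / t½ = 0.693 / 45 = 0.01540 h⁻¹
Between IV bolus doses, concentration decays as C = C₀·e^(−kτ), so C_peak/C_trough = e^(kτ).
τ_max = ln(C_peak/C_trough) / k = ln(43.1/8.17) / 0.01540 = 1.663 / 0.01540 = 108.0 h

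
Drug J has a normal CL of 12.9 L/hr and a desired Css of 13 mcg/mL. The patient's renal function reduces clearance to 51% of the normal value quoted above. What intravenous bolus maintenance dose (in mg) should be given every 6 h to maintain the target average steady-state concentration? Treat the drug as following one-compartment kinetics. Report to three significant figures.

Patient clearance = 0.51 × 12.90 = 6.579 L/h
D = CL × Css × τ = 6.579 × 13 × 6 = 513.2 mg

513 mg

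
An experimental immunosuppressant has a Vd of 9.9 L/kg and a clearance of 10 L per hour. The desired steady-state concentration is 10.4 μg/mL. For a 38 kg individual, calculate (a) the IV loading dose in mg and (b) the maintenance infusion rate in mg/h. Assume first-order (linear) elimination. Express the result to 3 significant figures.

Vd(total) = 38 kg × 9.9 L/kg = 376.2 L
Loading dose = Vd × C = 376.2 × 10.4 = 3912 mg
Infusion rate = 10.00 L/h × 10.4 mg/L = 104.0 mg/h

(a) 3910 mg; (b) 104 mg/h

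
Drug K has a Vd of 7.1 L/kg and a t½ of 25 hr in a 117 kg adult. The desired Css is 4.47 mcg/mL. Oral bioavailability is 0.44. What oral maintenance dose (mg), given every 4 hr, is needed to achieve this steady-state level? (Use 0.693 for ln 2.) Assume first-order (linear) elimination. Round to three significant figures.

Total Vd = 7.1 × 117 = 830.7 L
CL = 0.693 × Vd / t½ = 0.693 × 830.7 / 25 = 23.03 L/h
D = CL × Css × τ / F = 23.03 × 4.47 × 4 / 0.44 = 935.9 mg

936 mg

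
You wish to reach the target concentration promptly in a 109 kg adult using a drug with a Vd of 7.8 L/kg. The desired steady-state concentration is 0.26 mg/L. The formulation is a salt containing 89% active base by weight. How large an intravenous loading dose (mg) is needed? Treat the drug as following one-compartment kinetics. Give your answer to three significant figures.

248 mg

Vd(total) = 109 kg × 7.8 L/kg = 850.2 L
LD = Vd × C / S = 850.2 × 0.2600 / 0.89 = 248.4 mg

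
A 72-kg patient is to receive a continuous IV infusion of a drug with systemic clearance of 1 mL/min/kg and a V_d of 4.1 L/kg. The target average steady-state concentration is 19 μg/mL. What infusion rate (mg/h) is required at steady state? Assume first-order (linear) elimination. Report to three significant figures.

82.1 mg/h

CL = 1 mL/min/kg × 72 kg = 72.00 mL/min = 72.00 × 60/1000 = 4.320 L/h
Maintenance depends on clearance, not Vd — rate in must match rate out.
Infusion rate = CL · Css = 4.320 L/h × 19 mg/L = 82.08 mg/h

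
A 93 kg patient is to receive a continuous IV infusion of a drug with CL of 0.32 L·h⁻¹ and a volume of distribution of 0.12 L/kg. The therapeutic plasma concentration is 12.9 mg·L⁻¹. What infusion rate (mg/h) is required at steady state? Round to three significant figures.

4.13 mg/h

Rate = CL × Css = 0.3200 × 12.9 = 4.128 mg/h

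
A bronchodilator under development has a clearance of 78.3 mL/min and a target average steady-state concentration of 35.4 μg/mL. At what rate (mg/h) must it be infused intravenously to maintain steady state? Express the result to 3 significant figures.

166 mg/h

CL = 78.3 mL/min × 60/1000 = 4.698 L/h
R₀ = 4.698 × 35.4 = 166.3 mg/h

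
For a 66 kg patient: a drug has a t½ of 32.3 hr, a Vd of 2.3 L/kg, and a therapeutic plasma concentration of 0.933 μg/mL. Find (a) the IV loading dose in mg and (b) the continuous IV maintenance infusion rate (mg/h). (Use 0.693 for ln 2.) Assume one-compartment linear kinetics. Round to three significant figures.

Vd(total) = 66 kg × 2.3 L/kg = 151.8 L
LD = Vd × C = 151.8 × 0.933 = 141.6 mg
CL = 0.693 × Vd / t½ = 0.693 × 151.8 / 32.3 = 3.257 L/h
Infusion rate = CL × Css = 3.257 × 0.933 = 3.039 mg/h

(a) 142 mg; (b) 3.04 mg/h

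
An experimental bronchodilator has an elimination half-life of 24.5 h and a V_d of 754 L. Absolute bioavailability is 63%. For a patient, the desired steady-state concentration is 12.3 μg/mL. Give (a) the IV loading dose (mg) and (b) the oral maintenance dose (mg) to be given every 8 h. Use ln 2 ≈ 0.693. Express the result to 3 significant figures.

LD = Vd × C = 754.0 × 12.3 = 9274 mg
CL = 0.693 × Vd / t½ = 0.693 × 754.0 / 24.5 = 21.33 L/h
D = CL × Css × τ / F = 21.33 × 12.3 × 8 / 0.63 = 3332 mg

(a) 9270 mg; (b) 3330 mg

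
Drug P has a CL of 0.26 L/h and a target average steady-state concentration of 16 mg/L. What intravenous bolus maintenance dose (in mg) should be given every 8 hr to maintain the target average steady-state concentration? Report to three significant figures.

33.3 mg

D = CL × Css × τ = 0.2600 × 16 × 8 = 33.28 mg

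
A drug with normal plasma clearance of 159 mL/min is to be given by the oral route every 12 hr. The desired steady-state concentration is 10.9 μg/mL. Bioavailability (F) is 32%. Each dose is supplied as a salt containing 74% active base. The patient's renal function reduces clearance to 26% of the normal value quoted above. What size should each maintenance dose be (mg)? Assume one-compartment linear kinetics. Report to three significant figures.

1370 mg

Convert clearance: 159 mL/min × 60 min/h ÷ 1000 mL/L = 9.540 L/h
Patient clearance = 0.26 × 9.540 = 2.480 L/h
At steady state, dose per interval replaces the amount cleared in that interval: F·S·D/τ = CL·Css.
D = CL × Css × τ / F / S = 2.480 × 10.9 × 12 / 0.32 / 0.74 = 1370 mg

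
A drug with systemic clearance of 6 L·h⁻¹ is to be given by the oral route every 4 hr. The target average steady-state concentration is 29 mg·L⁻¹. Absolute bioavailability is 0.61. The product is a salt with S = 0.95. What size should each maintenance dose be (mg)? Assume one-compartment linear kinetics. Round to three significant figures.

1200 mg

D = CL × Css × τ / F / S = 6.000 × 29 × 4 / 0.61 / 0.95 = 1201 mg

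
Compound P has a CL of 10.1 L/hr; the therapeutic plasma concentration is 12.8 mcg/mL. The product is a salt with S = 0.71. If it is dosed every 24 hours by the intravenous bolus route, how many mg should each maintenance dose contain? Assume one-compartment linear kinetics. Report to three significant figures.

4370 mg

At steady state, dose per interval replaces the amount cleared in that interval: S·D/τ = CL·Css.
D = CL × Css × τ / S = 10.10 × 12.8 × 24 / 0.71 = 4370 mg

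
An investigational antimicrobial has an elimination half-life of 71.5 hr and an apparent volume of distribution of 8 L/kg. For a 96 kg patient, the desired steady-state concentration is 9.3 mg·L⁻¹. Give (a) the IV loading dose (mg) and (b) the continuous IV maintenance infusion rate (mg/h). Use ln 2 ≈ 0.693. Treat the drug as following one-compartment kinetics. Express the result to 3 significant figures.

(a) 7140 mg; (b) 69.2 mg/h

Vd = 8 L/kg × 96 kg = 768.0 L
LD = Vd × C = 768.0 × 9.3 = 7142 mg
CL = 0.693 × Vd / t½ = 0.693 × 768.0 / 71.5 = 7.444 L/h
Infusion rate = CL × Css = 7.444 × 9.3 = 69.23 mg/h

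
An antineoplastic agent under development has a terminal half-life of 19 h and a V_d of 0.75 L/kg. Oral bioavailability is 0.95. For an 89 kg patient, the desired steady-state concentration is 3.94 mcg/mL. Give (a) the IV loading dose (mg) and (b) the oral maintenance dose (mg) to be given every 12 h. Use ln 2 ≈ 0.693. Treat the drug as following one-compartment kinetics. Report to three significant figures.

Total Vd = 0.75 × 89 = 66.75 L
LD = Vd × C = 66.75 × 3.94 = 263.0 mg
CL = 0.693 × Vd / t½ = 0.693 × 66.75 / 19 = 2.435 L/h
D = CL × Css × τ / F = 2.435 × 3.94 × 12 / 0.95 = 121.2 mg

(a) 263 mg; (b) 121 mg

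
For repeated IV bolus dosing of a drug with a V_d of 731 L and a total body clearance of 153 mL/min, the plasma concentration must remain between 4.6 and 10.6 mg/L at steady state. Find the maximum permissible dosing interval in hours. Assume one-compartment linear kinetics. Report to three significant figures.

CL = 153 mL/min × 60/1000 = 9.180 L/h
k = CL / Vd = 9.180 / 731.0 = 0.01256 h⁻¹
Between IV bolus doses, concentration decays as C = C₀·e^(−kτ), so C_peak/C_trough = e^(kτ).
τ_max = ln(C_peak/C_trough) / k = ln(10.6/4.6) / 0.01256 = 0.8348 / 0.01256 = 66.46 h

66.5 h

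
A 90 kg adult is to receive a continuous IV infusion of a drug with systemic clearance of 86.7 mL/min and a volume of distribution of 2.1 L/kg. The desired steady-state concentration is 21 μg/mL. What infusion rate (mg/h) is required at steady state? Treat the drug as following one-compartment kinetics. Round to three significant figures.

CL = 86.7 mL/min = 86.7 × 0.06 = 5.202 L/h
Rate = CL × Css = 5.202 × 21 = 109.2 mg/h

109 mg/h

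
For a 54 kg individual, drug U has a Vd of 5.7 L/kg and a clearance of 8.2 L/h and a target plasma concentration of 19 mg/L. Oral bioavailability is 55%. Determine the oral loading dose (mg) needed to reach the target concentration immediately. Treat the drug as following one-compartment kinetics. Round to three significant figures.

Total Vd = 5.7 × 54 = 307.8 L
The loading dose fills Vd to the target concentration.
LD = Vd × C / F = 307.8 × 19.00 / 0.55 = 10630 mg

10600 mg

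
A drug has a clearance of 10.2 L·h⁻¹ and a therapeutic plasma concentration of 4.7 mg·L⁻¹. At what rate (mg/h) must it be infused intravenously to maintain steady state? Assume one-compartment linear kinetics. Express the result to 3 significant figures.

R₀ = 10.20 × 4.7 = 47.94 mg/h

47.9 mg/h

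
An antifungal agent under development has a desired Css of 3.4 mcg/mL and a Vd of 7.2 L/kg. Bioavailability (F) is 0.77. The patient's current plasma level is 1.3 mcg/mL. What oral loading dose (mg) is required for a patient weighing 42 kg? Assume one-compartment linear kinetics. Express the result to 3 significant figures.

825 mg

Total Vd = 7.2 × 42 = 302.4 L
Concentration deficit ΔC = 3.4 − 1.3 = 2.100 mg/L
LD = Vd × ΔC / F = 302.4 × 2.100 / 0.77 = 824.7 mg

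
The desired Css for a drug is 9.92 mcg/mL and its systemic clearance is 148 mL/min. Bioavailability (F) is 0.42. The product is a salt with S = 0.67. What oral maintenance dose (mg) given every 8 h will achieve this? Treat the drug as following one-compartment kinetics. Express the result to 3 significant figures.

2500 mg

Convert clearance: 148 mL/min × 60 min/h ÷ 1000 mL/L = 8.880 L/h
D = CL × Css × τ / F / S = 8.880 × 9.92 × 8 / 0.42 / 0.67 = 2504 mg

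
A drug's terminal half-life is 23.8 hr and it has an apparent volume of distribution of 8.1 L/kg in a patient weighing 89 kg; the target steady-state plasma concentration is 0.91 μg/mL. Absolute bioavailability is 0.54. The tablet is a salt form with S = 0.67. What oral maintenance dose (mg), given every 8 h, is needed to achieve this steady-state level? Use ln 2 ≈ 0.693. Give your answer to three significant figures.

422 mg

Total Vd = 8.1 × 89 = 720.9 L
CL = ln 2 · Vd / t½ = 0.693 × 720.9 / 23.8 = 20.99 L/h
D = CL × Css × τ / F / S = 20.99 × 0.91 × 8 / 0.54 / 0.67 = 422.4 mg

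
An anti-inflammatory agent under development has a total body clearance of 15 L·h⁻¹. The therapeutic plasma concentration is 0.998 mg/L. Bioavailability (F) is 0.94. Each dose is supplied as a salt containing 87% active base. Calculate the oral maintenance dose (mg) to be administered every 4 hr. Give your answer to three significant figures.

D = CL × Css × τ / F / S = 15.00 × 0.998 × 4 / 0.94 / 0.87 = 73.22 mg

73.2 mg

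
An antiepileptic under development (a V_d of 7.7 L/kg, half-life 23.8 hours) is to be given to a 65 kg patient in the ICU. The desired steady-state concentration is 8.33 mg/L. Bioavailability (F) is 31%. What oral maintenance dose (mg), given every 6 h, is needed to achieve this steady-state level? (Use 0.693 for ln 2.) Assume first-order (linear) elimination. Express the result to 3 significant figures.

Total Vd = 7.7 × 65 = 500.5 L
CL = ln 2 · Vd / t½ = 0.693 × 500.5 / 23.8 = 14.57 L/h
D = CL × Css × τ / F = 14.57 × 8.33 × 6 / 0.31 = 2349 mg

2350 mg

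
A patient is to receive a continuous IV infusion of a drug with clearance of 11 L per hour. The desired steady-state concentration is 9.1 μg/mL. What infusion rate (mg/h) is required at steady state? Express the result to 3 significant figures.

100 mg/h

Rate = CL × Css = 11.00 × 9.1 = 100.1 mg/h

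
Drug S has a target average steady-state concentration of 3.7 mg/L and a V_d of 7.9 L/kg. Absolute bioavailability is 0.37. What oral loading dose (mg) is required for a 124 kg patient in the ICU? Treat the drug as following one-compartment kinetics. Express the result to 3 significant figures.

Vd = 7.9 L/kg × 124 kg = 979.6 L
LD = Vd × C / F = 979.6 × 3.700 / 0.37 = 9796 mg

9800 mg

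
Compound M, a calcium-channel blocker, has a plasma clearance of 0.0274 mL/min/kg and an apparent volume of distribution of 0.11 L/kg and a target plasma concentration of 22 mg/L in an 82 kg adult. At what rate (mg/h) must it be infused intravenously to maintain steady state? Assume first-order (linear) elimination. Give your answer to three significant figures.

2.97 mg/h

CL = 0.0274 mL/min/kg × 82 kg = 2.247 mL/min = 2.247 × 60/1000 = 0.1348 L/h
Infusion rate = CL · Css = 0.1348 L/h × 22 mg/L = 2.966 mg/h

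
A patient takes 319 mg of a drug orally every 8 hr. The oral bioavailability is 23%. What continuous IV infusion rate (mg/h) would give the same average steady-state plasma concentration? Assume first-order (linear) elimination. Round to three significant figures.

Equivalent systemic input: infusion rate = F·D/τ.
Rate = 0.23 × 319 / 8 = 9.171 mg/h

9.17 mg/h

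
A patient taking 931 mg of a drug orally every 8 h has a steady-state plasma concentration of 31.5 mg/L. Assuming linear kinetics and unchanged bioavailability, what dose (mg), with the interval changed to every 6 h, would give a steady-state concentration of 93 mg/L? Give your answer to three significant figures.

2060 mg

For first-order elimination, Css ∝ F·D/(CL·τ); F and CL are unchanged, so Css ∝ D/τ.
D₂ = D₁ × (Css,target / Css,current) × (τ₂/τ₁) = 931 × (93/31.5) × (6/8) = 2062 mg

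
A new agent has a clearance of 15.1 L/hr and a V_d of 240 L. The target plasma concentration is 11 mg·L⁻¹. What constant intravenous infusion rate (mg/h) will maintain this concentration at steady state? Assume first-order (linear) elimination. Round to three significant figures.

Infusion rate = CL · Css = 15.10 L/h × 11 mg/L = 166.1 mg/h

166 mg/h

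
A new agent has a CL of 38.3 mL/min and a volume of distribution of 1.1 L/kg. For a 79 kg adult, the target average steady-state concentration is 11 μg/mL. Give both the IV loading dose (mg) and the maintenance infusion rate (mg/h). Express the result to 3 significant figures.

(a) 956 mg; (b) 25.3 mg/h

Total Vd = 1.1 × 79 = 86.90 L
Loading: fill Vd to C_target → 86.90 L × 11 mg/L = 955.9 mg
Convert clearance: 38.3 mL/min × 60 min/h ÷ 1000 mL/L = 2.298 L/h
Maintenance infusion rate = CL × Css = 2.298 × 11 = 25.28 mg/h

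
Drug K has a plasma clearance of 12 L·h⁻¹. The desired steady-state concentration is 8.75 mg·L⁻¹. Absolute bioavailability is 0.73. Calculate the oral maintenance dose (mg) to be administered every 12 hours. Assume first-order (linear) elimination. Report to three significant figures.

1730 mg

D = CL × Css × τ / F = 12.00 × 8.75 × 12 / 0.73 = 1726 mg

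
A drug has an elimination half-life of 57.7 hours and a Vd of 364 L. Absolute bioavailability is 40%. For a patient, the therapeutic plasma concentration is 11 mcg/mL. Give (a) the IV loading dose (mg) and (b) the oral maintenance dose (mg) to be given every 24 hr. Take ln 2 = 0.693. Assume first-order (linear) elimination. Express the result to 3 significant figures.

LD = Vd × C = 364.0 × 11 = 4004 mg
CL = 0.693 × Vd / t½ = 0.693 × 364.0 / 57.7 = 4.372 L/h
D = CL × Css × τ / F = 4.372 × 11 × 24 / 0.4 = 2886 mg

(a) 4000 mg; (b) 2890 mg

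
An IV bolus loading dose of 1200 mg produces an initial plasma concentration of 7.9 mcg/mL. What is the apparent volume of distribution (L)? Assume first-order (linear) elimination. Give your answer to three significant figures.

Immediately after an IV bolus, C₀ = Dose / Vd, so Vd = Dose / C₀.
Vd = 1200 / 7.9 = 151.9 L

152 L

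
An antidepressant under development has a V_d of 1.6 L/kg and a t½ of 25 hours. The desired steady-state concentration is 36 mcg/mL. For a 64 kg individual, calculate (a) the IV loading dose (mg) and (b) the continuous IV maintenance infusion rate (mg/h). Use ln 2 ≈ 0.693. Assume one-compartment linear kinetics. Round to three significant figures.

(a) 3690 mg; (b) 102 mg/h

Vd = 1.6 L/kg × 64 kg = 102.4 L
LD = Vd × C = 102.4 × 36 = 3686 mg
CL = 0.693 × Vd / t½ = 0.693 × 102.4 / 25 = 2.839 L/h
Infusion rate = CL × Css = 2.839 × 36 = 102.2 mg/h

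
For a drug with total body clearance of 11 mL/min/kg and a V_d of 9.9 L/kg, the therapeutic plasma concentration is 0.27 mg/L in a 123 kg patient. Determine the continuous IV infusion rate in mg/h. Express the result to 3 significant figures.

CL = 11 mL/min/kg × 123 kg = 1353 mL/min = 1353 × 60/1000 = 81.18 L/h
R₀ = 81.18 × 0.27 = 21.92 mg/h

21.9 mg/h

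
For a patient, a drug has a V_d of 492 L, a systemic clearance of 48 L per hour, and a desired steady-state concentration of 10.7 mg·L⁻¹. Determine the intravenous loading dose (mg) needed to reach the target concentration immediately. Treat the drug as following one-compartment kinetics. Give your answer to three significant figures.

Loading dose depends on Vd (not clearance): it fills the distribution volume.
LD = Vd × C = 492.0 × 10.70 = 5264 mg

5260 mg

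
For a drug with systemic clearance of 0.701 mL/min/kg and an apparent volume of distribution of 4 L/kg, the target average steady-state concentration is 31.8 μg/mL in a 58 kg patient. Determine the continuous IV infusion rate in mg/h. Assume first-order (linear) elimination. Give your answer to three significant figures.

CL = 0.701 mL/min/kg × 58 kg = 40.66 mL/min = 40.66 × 60/1000 = 2.440 L/h
Infusion rate = CL · Css = 2.440 L/h × 31.8 mg/L = 77.59 mg/h

77.6 mg/h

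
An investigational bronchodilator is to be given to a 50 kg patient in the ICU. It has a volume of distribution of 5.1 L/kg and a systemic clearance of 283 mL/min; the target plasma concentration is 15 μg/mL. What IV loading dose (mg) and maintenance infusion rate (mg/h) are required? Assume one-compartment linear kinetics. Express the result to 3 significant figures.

Vd(total) = 50 kg × 5.1 L/kg = 255.0 L
Loading dose = Vd × C = 255.0 × 15 = 3825 mg
Convert clearance: 283 mL/min × 60 min/h ÷ 1000 mL/L = 16.98 L/h
Maintenance infusion rate = CL × Css = 16.98 × 15 = 254.7 mg/h

(a) 3830 mg; (b) 255 mg/h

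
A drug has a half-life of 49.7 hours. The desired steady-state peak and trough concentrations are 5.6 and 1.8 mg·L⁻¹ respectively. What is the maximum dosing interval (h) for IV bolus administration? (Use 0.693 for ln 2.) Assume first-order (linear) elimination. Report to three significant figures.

81.4 h

k = 0.693 / t½ = 0.693 / 49.7 = 0.01394 h⁻¹
Between IV bolus doses, concentration decays as C = C₀·e^(−kτ), so C_peak/C_trough = e^(kτ).
τ_max = ln(C_peak/C_trough) / k = ln(5.6/1.8) / 0.01394 = 1.135 / 0.01394 = 81.42 h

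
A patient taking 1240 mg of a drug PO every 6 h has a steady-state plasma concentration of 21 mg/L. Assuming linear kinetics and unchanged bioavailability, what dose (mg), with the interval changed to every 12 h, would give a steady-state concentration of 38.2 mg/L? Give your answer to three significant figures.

4510 mg

For first-order elimination, Css ∝ F·D/(CL·τ); F and CL are unchanged, so Css ∝ D/τ.
D₂ = D₁ × (Css,target / Css,current) × (τ₂/τ₁) = 1240 × (38.2/21) × (12/6) = 4511 mg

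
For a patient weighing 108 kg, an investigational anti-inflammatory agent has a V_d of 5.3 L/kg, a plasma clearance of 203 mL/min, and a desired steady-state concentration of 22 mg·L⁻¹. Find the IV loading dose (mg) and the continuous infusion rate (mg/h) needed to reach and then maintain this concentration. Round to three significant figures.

Vd(total) = 108 kg × 5.3 L/kg = 572.4 L
LD = Vd · C_target = 572.4 × 22 = 12590 mg
CL = 203 mL/min × 60/1000 = 12.18 L/h
Maintenance: replace elimination → rate = CL × Css = 12.18 × 22 = 268.0 mg/h

(a) 12600 mg; (b) 268 mg/h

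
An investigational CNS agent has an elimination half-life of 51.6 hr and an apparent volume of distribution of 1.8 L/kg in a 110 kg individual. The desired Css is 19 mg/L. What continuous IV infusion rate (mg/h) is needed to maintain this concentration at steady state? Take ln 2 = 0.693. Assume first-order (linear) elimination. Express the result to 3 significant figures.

Total Vd = 1.8 × 110 = 198.0 L
CL = 0.693 × Vd / t½ = 0.693 × 198.0 / 51.6 = 2.659 L/h
Infusion rate = CL × Css = 2.659 × 19 = 50.52 mg/h

50.5 mg/h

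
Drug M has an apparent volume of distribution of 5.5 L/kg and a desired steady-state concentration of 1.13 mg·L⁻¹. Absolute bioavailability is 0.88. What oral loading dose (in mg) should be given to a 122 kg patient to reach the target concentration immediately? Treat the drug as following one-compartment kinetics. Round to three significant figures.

Vd = 5.5 L/kg × 122 kg = 671.0 L
The loading dose fills Vd to the target concentration.
LD = Vd × C / F = 671.0 × 1.130 / 0.88 = 861.6 mg

862 mg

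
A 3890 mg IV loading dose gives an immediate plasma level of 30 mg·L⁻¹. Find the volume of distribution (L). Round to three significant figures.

130 L

Immediately after an IV bolus, C₀ = Dose / Vd, so Vd = Dose / C₀.
Vd = 3890 / 30 = 129.7 L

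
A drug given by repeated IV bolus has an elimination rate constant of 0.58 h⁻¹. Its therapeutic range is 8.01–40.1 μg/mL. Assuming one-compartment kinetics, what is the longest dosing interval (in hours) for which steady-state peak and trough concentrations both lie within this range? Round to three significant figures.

Between IV bolus doses, concentration decays as C = C₀·e^(−kτ), so C_peak/C_trough = e^(kτ).
τ_max = ln(C_peak/C_trough) / k = ln(40.1/8.01) / 0.5800 = 1.611 / 0.5800 = 2.778 h

2.78 h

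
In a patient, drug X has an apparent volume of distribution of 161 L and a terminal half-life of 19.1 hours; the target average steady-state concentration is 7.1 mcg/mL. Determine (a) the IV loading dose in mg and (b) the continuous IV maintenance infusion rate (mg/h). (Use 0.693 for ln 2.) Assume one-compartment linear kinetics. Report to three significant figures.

LD = Vd × C = 161.0 × 7.1 = 1143 mg
CL = 0.693 × Vd / t½ = 0.693 × 161.0 / 19.1 = 5.842 L/h
Infusion rate = CL × Css = 5.842 × 7.1 = 41.48 mg/h

(a) 1140 mg; (b) 41.5 mg/h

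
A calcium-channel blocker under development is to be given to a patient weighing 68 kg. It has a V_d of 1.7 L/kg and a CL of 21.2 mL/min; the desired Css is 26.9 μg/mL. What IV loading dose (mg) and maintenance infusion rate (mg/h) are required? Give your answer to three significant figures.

(a) 3110 mg; (b) 34.2 mg/h

Total Vd = 1.7 × 68 = 115.6 L
LD = Vd · C_target = 115.6 × 26.9 = 3110 mg
Convert clearance: 21.2 mL/min × 60 min/h ÷ 1000 mL/L = 1.272 L/h
Infusion rate = 1.272 L/h × 26.9 mg/L = 34.22 mg/h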